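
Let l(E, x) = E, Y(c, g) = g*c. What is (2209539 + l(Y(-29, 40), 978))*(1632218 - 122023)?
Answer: 3335082923905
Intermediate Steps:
Y(c, g) = c*g
(2209539 + l(Y(-29, 40), 978))*(1632218 - 122023) = (2209539 - 29*40)*(1632218 - 122023) = (2209539 - 1160)*1510195 = 2208379*1510195 = 3335082923905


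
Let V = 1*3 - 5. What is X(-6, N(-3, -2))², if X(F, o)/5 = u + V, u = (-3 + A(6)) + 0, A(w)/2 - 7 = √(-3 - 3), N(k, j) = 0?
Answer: 1425 + 900*I*√6 ≈ 1425.0 + 2204.5*I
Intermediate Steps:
A(w) = 14 + 2*I*√6 (A(w) = 14 + 2*√(-3 - 3) = 14 + 2*√(-6) = 14 + 2*(I*√6) = 14 + 2*I*√6)
u = 11 + 2*I*√6 (u = (-3 + (14 + 2*I*√6)) + 0 = (11 + 2*I*√6) + 0 = 11 + 2*I*√6 ≈ 11.0 + 4.899*I)
V = -2 (V = 3 - 5 = -2)
X(F, o) = 45 + 10*I*√6 (X(F, o) = 5*((11 + 2*I*√6) - 2) = 5*(9 + 2*I*√6) = 45 + 10*I*√6)
X(-6, N(-3, -2))² = (45 + 10*I*√6)²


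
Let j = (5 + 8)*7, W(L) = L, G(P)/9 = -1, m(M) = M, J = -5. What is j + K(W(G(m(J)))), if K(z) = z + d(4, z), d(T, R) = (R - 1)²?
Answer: 182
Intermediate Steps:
G(P) = -9 (G(P) = 9*(-1) = -9)
d(T, R) = (-1 + R)²
j = 91 (j = 13*7 = 91)
K(z) = z + (-1 + z)²
j + K(W(G(m(J)))) = 91 + (-9 + (-1 - 9)²) = 91 + (-9 + (-10)²) = 91 + (-9 + 100) = 91 + 91 = 182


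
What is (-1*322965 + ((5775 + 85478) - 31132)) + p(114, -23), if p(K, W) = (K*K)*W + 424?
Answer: -561328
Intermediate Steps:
p(K, W) = 424 + W*K² (p(K, W) = K²*W + 424 = W*K² + 424 = 424 + W*K²)
(-1*322965 + ((5775 + 85478) - 31132)) + p(114, -23) = (-1*322965 + ((5775 + 85478) - 31132)) + (424 - 23*114²) = (-322965 + (91253 - 31132)) + (424 - 23*12996) = (-322965 + 60121) + (424 - 298908) = -262844 - 298484 = -561328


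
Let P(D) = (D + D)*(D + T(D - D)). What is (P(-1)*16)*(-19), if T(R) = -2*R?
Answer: -608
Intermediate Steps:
P(D) = 2*D² (P(D) = (D + D)*(D - 2*(D - D)) = (2*D)*(D - 2*0) = (2*D)*(D + 0) = (2*D)*D = 2*D²)
(P(-1)*16)*(-19) = ((2*(-1)²)*16)*(-19) = ((2*1)*16)*(-19) = (2*16)*(-19) = 32*(-19) = -608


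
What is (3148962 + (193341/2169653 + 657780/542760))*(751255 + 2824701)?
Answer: 110503652896293320504218/9813340519 ≈ 1.1261e+13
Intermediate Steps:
(3148962 + (193341/2169653 + 657780/542760))*(751255 + 2824701) = (3148962 + (193341*(1/2169653) + 657780*(1/542760)))*3575956 = (3148962 + (193341/2169653 + 10963/9046))*3575956 = (3148962 + 25534868525/19626681038)*3575956 = (61803698309651081/19626681038)*3575956 = 110503652896293320504218/9813340519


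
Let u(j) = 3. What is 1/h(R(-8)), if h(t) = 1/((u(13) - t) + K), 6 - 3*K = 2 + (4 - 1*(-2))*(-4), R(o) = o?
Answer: 61/3 ≈ 20.333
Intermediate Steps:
K = 28/3 (K = 2 - (2 + (4 - 1*(-2))*(-4))/3 = 2 - (2 + (4 + 2)*(-4))/3 = 2 - (2 + 6*(-4))/3 = 2 - (2 - 24)/3 = 2 - ⅓*(-22) = 2 + 22/3 = 28/3 ≈ 9.3333)
h(t) = 1/(37/3 - t) (h(t) = 1/((3 - t) + 28/3) = 1/(37/3 - t))
1/h(R(-8)) = 1/(3/(37 - 3*(-8))) = 1/(3/(37 + 24)) = 1/(3/61) = 61/3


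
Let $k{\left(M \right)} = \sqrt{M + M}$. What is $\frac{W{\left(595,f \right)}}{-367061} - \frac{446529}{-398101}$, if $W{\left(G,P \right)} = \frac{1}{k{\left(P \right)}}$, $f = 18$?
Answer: $\frac{983419889513}{876764106966} \approx 1.1216$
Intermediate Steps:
$k{\left(M \right)} = \sqrt{2} \sqrt{M}$ ($k{\left(M \right)} = \sqrt{2 M} = \sqrt{2} \sqrt{M}$)
$W{\left(G,P \right)} = \frac{\sqrt{2}}{2 \sqrt{P}}$ ($W{\left(G,P \right)} = \frac{1}{\sqrt{2} \sqrt{P}} = \frac{\sqrt{2}}{2 \sqrt{P}}$)
$\frac{W{\left(595,f \right)}}{-367061} - \frac{446529}{-398101} = \frac{\frac{1}{2} \sqrt{2} \frac{1}{\sqrt{18}}}{-367061} - \frac{446529}{-398101} = \frac{\sqrt{2} \frac{\sqrt{2}}{6}}{2} \left(- \frac{1}{367061}\right) - - \frac{446529}{398101} = \frac{1}{6} \left(- \frac{1}{367061}\right) + \frac{446529}{398101} = - \frac{1}{2202366} + \frac{446529}{398101} = \frac{983419889513}{876764106966}$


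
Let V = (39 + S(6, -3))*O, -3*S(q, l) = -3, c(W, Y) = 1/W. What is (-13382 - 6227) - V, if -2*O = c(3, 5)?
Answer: -58807/3 ≈ -19602.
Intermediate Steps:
S(q, l) = 1 (S(q, l) = -⅓*(-3) = 1)
O = -⅙ (O = -½/3 = -½*⅓ = -⅙ ≈ -0.16667)
V = -20/3 (V = (39 + 1)*(-⅙) = 40*(-⅙) = -20/3 ≈ -6.6667)
(-13382 - 6227) - V = (-13382 - 6227) - 1*(-20/3) = -19609 + 20/3 = -58807/3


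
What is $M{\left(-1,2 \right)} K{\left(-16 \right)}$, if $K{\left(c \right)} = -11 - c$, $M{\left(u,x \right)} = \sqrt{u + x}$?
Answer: $5$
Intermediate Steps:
$M{\left(-1,2 \right)} K{\left(-16 \right)} = \sqrt{-1 + 2} \left(-11 - -16\right) = \sqrt{1} \left(-11 + 16\right) = 1 \cdot 5 = 5$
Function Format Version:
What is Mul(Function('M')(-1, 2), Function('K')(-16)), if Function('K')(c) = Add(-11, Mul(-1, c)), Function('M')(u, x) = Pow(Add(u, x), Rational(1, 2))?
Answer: 5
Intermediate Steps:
Mul(Function('M')(-1, 2), Function('K')(-16)) = Mul(Pow(Add(-1, 2), Rational(1, 2)), Add(-11, Mul(-1, -16))) = Mul(Pow(1, Rational(1, 2)), Add(-11, 16)) = Mul(1, 5) = 5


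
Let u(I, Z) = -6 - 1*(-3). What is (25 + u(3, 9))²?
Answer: 484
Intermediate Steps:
u(I, Z) = -3 (u(I, Z) = -6 + 3 = -3)
(25 + u(3, 9))² = (25 - 3)² = 22² = 484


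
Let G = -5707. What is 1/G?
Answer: -1/5707 ≈ -0.00017522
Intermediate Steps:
1/G = 1/(-5707) = -1/5707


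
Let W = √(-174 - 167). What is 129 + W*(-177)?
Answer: 129 - 177*I*√341 ≈ 129.0 - 3268.5*I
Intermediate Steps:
W = I*√341 (W = √(-341) = I*√341 ≈ 18.466*I)
129 + W*(-177) = 129 + (I*√341)*(-177) = 129 - 177*I*√341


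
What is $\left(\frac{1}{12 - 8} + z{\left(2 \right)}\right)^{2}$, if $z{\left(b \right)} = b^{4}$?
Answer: $\frac{4225}{16} \approx 264.06$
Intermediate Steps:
$\left(\frac{1}{12 - 8} + z{\left(2 \right)}\right)^{2} = \left(\frac{1}{12 - 8} + 2^{4}\right)^{2} = \left(\frac{1}{4} + 16\right)^{2} = \left(\frac{65}{4}\right)^{2} = \frac{4225}{16}$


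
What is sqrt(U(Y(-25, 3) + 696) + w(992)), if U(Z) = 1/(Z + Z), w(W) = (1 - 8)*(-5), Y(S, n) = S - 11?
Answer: sqrt(15246330)/660 ≈ 5.9161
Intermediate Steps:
Y(S, n) = -11 + S
w(W) = 35 (w(W) = -7*(-5) = 35)
U(Z) = 1/(2*Z)
sqrt(U(Y(-25, 3) + 696) + w(992)) = sqrt(1/(2*((-11 - 25) + 696)) + 35) = sqrt(1/(2*(-36 + 696)) + 35) = sqrt((1/2)/660 + 35) = sqrt((1/2)*(1/660) + 35) = sqrt(1/1320 + 35) = sqrt(46201/1320) = sqrt(15246330)/660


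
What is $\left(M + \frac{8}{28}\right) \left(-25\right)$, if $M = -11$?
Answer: $\frac{1875}{7} \approx 267.86$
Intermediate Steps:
$\left(M + \frac{8}{28}\right) \left(-25\right) = \left(-11 + \frac{8}{28}\right) \left(-25\right) = \left(-11 + 8 \cdot \frac{1}{28}\right) \left(-25\right) = \left(-11 + \frac{2}{7}\right) \left(-25\right) = \left(- \frac{75}{7}\right) \left(-25\right) = \frac{1875}{7}$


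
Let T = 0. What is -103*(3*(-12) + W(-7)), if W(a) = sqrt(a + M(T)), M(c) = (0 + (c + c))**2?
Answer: 3708 - 103*I*sqrt(7) ≈ 3708.0 - 272.51*I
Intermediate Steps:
M(c) = 4*c**2 (M(c) = (0 + 2*c)**2 = (2*c)**2 = 4*c**2)
W(a) = sqrt(a) (W(a) = sqrt(a + 4*0**2) = sqrt(a + 4*0) = sqrt(a + 0) = sqrt(a))
-103*(3*(-12) + W(-7)) = -103*(3*(-12) + sqrt(-7)) = -103*(-36 + I*sqrt(7)) = 3708 - 103*I*sqrt(7)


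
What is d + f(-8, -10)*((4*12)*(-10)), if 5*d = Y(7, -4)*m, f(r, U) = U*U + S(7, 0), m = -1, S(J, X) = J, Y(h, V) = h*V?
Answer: -256772/5 ≈ -51354.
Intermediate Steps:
Y(h, V) = V*h
f(r, U) = 7 + U² (f(r, U) = U*U + 7 = U² + 7 = 7 + U²)
d = 28/5 (d = (-4*7*(-1))/5 = (-28*(-1))/5 = (⅕)*28 = 28/5 ≈ 5.6000)
d + f(-8, -10)*((4*12)*(-10)) = 28/5 + (7 + (-10)²)*((4*12)*(-10)) = 28/5 + (7 + 100)*(48*(-10)) = 28/5 + 107*(-480) = 28/5 - 51360 = -256772/5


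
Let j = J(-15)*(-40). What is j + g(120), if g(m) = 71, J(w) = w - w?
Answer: 71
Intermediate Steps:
J(w) = 0
j = 0 (j = 0*(-40) = 0)
j + g(120) = 0 + 71 = 71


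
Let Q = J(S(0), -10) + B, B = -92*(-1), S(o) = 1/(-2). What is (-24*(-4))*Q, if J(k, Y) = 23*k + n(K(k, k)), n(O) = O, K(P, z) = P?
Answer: 7680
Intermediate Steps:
S(o) = -½
J(k, Y) = 24*k (J(k, Y) = 23*k + k = 24*k)
B = 92
Q = 80 (Q = 24*(-½) + 92 = -12 + 92 = 80)
(-24*(-4))*Q = -24*(-4)*80 = 96*80 = 7680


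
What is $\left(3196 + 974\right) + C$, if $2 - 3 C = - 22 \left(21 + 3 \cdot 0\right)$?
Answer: $\frac{12974}{3} \approx 4324.7$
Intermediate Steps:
$C = \frac{464}{3}$ ($C = \frac{2}{3} - \frac{\left(-22\right) \left(21 + 3 \cdot 0\right)}{3} = \frac{2}{3} - \frac{\left(-22\right) \left(21 + 0\right)}{3} = \frac{2}{3} - \frac{\left(-22\right) 21}{3} = \frac{2}{3} - -154 = \frac{2}{3} + 154 = \frac{464}{3} \approx 154.67$)
$\left(3196 + 974\right) + C = \left(3196 + 974\right) + \frac{464}{3} = 4170 + \frac{464}{3} = \frac{12974}{3}$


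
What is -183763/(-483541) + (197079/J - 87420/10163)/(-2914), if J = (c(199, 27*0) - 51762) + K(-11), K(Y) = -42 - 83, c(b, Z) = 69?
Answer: 285159601281620005/742036766027574316 ≈ 0.38429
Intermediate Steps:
K(Y) = -125
J = -51818 (J = (69 - 51762) - 125 = -51693 - 125 = -51818)
-183763/(-483541) + (197079/J - 87420/10163)/(-2914) = -183763/(-483541) + (197079/(-51818) - 87420/10163)/(-2914) = -183763*(-1/483541) + (197079*(-1/51818) - 87420*1/10163)*(-1/2914) = 183763/483541 + (-197079/51818 - 87420/10163)*(-1/2914) = 183763/483541 - 6532843437/526626334*(-1/2914) = 183763/483541 + 6532843437/1534589137276 = 285159601281620005/742036766027574316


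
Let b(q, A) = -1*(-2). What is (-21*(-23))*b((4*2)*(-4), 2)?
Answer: 966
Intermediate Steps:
b(q, A) = 2
(-21*(-23))*b((4*2)*(-4), 2) = -21*(-23)*2 = 483*2 = 966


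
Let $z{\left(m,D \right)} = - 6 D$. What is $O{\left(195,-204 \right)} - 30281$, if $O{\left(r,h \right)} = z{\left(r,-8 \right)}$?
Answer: $-30233$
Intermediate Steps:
$O{\left(r,h \right)} = 48$ ($O{\left(r,h \right)} = \left(-6\right) \left(-8\right) = 48$)
$O{\left(195,-204 \right)} - 30281 = 48 - 30281 = -30233$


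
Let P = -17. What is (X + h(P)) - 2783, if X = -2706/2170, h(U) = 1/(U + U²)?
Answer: -821685891/295120 ≈ -2784.2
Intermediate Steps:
X = -1353/1085 (X = -2706*1/2170 = -1353/1085 ≈ -1.2470)
(X + h(P)) - 2783 = (-1353/1085 + 1/((-17)*(1 - 17))) - 2783 = (-1353/1085 - 1/17/(-16)) - 2783 = (-1353/1085 - 1/17*(-1/16)) - 2783 = (-1353/1085 + 1/272) - 2783 = -366931/295120 - 2783 = -821685891/295120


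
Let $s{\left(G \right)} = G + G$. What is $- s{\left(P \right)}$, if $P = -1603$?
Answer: $3206$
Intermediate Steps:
$s{\left(G \right)} = 2 G$
$- s{\left(P \right)} = - 2 \left(-1603\right) = \left(-1\right) \left(-3206\right) = 3206$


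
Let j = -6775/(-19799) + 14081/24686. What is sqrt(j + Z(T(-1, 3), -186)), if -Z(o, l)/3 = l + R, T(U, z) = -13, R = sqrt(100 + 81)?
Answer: sqrt(133515552035713005834 - 716653482002510988*sqrt(181))/488758114 ≈ 22.772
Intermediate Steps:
R = sqrt(181) ≈ 13.454
j = 446037369/488758114 (j = -6775*(-1/19799) + 14081*(1/24686) = 6775/19799 + 14081/24686 = 446037369/488758114 ≈ 0.91259)
Z(o, l) = -3*l - 3*sqrt(181) (Z(o, l) = -3*(l + sqrt(181)) = -3*l - 3*sqrt(181))
sqrt(j + Z(T(-1, 3), -186)) = sqrt(446037369/488758114 + (-3*(-186) - 3*sqrt(181))) = sqrt(446037369/488758114 + (558 - 3*sqrt(181))) = sqrt(273173064981/488758114 - 3*sqrt(181))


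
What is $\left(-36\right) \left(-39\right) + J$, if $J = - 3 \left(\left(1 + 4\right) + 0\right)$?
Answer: $1389$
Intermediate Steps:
$J = -15$ ($J = - 3 \left(5 + 0\right) = \left(-3\right) 5 = -15$)
$\left(-36\right) \left(-39\right) + J = \left(-36\right) \left(-39\right) - 15 = 1404 - 15 = 1389$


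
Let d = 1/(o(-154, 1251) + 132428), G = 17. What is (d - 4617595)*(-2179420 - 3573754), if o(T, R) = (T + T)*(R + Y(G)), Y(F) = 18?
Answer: 3432623702484510947/129212 ≈ 2.6566e+13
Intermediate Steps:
o(T, R) = 2*T*(18 + R) (o(T, R) = (T + T)*(R + 18) = (2*T)*(18 + R) = 2*T*(18 + R))
d = -1/258424 (d = 1/(2*(-154)*(18 + 1251) + 132428) = 1/(2*(-154)*1269 + 132428) = 1/(-390852 + 132428) = 1/(-258424) = -1/258424 ≈ -3.8696e-6)
(d - 4617595)*(-2179420 - 3573754) = (-1/258424 - 4617595)*(-2179420 - 3573754) = -1193297370281/258424*(-5753174) = 3432623702484510947/129212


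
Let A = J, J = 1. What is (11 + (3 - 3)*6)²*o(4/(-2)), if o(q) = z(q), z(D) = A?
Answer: 121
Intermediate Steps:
A = 1
z(D) = 1
o(q) = 1
(11 + (3 - 3)*6)²*o(4/(-2)) = (11 + (3 - 3)*6)²*1 = (11 + 0*6)²*1 = (11 + 0)²*1 = 11²*1 = 121*1 = 121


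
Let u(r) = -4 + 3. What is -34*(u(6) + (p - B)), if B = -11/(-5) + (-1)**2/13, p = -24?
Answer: 60282/65 ≈ 927.42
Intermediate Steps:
u(r) = -1
B = 148/65 (B = -11*(-1/5) + 1*(1/13) = 11/5 + 1/13 = 148/65 ≈ 2.2769)
-34*(u(6) + (p - B)) = -34*(-1 + (-24 - 1*148/65)) = -34*(-1 + (-24 - 148/65)) = -34*(-1 - 1708/65) = -34*(-1773/65) = 60282/65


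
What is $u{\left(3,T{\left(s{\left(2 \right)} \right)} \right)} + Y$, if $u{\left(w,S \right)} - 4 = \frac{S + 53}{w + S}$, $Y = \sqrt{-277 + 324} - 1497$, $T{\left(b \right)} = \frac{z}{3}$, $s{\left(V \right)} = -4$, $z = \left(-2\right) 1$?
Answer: $- \frac{10294}{7} + \sqrt{47} \approx -1463.7$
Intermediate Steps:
$z = -2$
$T{\left(b \right)} = - \frac{2}{3}$
$Y = -1497 + \sqrt{47}$ ($Y = \sqrt{47} - 1497 = -1497 + \sqrt{47} \approx -1490.1$)
$u{\left(w,S \right)} = 4 + \frac{53 + S}{S + w}$ ($u{\left(w,S \right)} = 4 + \frac{S + 53}{w + S} = 4 + \frac{53 + S}{S + w}$)
$u{\left(3,T{\left(s{\left(2 \right)} \right)} \right)} + Y = \frac{53 + 4 \cdot 3 + 5 \left(- \frac{2}{3}\right)}{- \frac{2}{3} + 3} - \left(1497 - \sqrt{47}\right) = \frac{53 + 12 - \frac{10}{3}}{\frac{7}{3}} - \left(1497 - \sqrt{47}\right) = \frac{3}{7} \cdot \frac{185}{3} - \left(1497 - \sqrt{47}\right) = \frac{185}{7} - \left(1497 - \sqrt{47}\right) = - \frac{10294}{7} + \sqrt{47}$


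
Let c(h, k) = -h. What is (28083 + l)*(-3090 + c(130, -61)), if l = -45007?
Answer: 54495280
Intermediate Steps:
(28083 + l)*(-3090 + c(130, -61)) = (28083 - 45007)*(-3090 - 1*130) = -16924*(-3090 - 130) = -16924*(-3220) = 54495280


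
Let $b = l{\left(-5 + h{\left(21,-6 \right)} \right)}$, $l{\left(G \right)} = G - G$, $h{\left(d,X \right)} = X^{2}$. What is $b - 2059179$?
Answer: $-2059179$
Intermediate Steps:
$l{\left(G \right)} = 0$
$b = 0$
$b - 2059179 = 0 - 2059179 = -2059179$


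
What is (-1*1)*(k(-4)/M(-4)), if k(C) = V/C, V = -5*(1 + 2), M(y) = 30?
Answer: -1/8 ≈ -0.12500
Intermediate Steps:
V = -15 (V = -5*3 = -15)
k(C) = -15/C
(-1*1)*(k(-4)/M(-4)) = (-1*1)*(-15/(-4)/30) = -(-15*(-1/4))/30 = -15/(4*30) = -1*1/8 = -1/8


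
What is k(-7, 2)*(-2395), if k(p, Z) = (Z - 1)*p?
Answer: 16765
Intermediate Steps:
k(p, Z) = p*(-1 + Z) (k(p, Z) = (-1 + Z)*p = p*(-1 + Z))
k(-7, 2)*(-2395) = -7*(-1 + 2)*(-2395) = -7*1*(-2395) = -7*(-2395) = 16765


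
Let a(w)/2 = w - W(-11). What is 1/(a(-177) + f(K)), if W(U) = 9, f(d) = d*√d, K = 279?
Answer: 4/232035 + 3*√31/77345 ≈ 0.00023320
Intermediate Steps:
f(d) = d^(3/2)
a(w) = -18 + 2*w (a(w) = 2*(w - 1*9) = 2*(w - 9) = 2*(-9 + w) = -18 + 2*w)
1/(a(-177) + f(K)) = 1/((-18 + 2*(-177)) + 279^(3/2)) = 1/((-18 - 354) + 837*√31) = 1/(-372 + 837*√31)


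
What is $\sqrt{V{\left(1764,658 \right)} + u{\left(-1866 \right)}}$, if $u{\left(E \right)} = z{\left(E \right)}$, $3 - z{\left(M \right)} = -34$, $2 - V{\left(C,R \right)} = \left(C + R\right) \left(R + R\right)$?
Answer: $433 i \sqrt{17} \approx 1785.3 i$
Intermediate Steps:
$V{\left(C,R \right)} = 2 - 2 R \left(C + R\right)$ ($V{\left(C,R \right)} = 2 - \left(C + R\right) \left(R + R\right) = 2 - \left(C + R\right) 2 R = 2 - 2 R \left(C + R\right)$)
$z{\left(M \right)} = 37$ ($z{\left(M \right)} = 3 - -34 = 3 + 34 = 37$)
$u{\left(E \right)} = 37$
$\sqrt{V{\left(1764,658 \right)} + u{\left(-1866 \right)}} = \sqrt{\left(2 - 2 \cdot 658^{2} - 3528 \cdot 658\right) + 37} = \sqrt{\left(2 - 865928 - 2321424\right) + 37} = \sqrt{-3187350 + 37} = \sqrt{-3187313} = 433 i \sqrt{17}$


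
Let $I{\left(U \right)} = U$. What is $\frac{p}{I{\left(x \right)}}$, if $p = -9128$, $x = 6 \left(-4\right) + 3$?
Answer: $\frac{1304}{3} \approx 434.67$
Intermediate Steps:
$x = -21$ ($x = -24 + 3 = -21$)
$\frac{p}{I{\left(x \right)}} = - \frac{9128}{-21} = \left(-9128\right) \left(- \frac{1}{21}\right) = \frac{1304}{3}$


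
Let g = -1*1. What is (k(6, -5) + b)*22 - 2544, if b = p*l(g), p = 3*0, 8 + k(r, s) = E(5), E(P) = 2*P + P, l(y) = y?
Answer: -2390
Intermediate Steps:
g = -1
E(P) = 3*P
k(r, s) = 7 (k(r, s) = -8 + 3*5 = -8 + 15 = 7)
p = 0
b = 0 (b = 0*(-1) = 0)
(k(6, -5) + b)*22 - 2544 = (7 + 0)*22 - 2544 = 7*22 - 2544 = 154 - 2544 = -2390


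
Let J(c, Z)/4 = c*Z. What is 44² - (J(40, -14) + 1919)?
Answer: 2257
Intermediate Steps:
J(c, Z) = 4*Z*c (J(c, Z) = 4*(c*Z) = 4*(Z*c) = 4*Z*c)
44² - (J(40, -14) + 1919) = 44² - (4*(-14)*40 + 1919) = 1936 - (-2240 + 1919) = 1936 - 1*(-321) = 1936 + 321 = 2257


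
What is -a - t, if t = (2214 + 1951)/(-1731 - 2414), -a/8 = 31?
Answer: 206425/829 ≈ 249.00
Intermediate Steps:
a = -248 (a = -8*31 = -248)
t = -833/829 (t = 4165/(-4145) = 4165*(-1/4145) = -833/829 ≈ -1.0048)
-a - t = -1*(-248) - 1*(-833/829) = 248 + 833/829 = 206425/829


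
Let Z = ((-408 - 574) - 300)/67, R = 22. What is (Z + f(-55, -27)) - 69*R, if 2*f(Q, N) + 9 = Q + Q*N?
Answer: -110769/134 ≈ -826.63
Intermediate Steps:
f(Q, N) = -9/2 + Q/2 + N*Q/2 (f(Q, N) = -9/2 + (Q + Q*N)/2 = -9/2 + (Q + N*Q)/2 = -9/2 + (Q/2 + N*Q/2) = -9/2 + Q/2 + N*Q/2)
Z = -1282/67 (Z = (-982 - 300)*(1/67) = -1282*1/67 = -1282/67 ≈ -19.134)
(Z + f(-55, -27)) - 69*R = (-1282/67 + (-9/2 + (½)*(-55) + (½)*(-27)*(-55))) - 69*22 = (-1282/67 + (-9/2 - 55/2 + 1485/2)) - 1518 = (-1282/67 + 1421/2) - 1518 = 92643/134 - 1518 = -110769/134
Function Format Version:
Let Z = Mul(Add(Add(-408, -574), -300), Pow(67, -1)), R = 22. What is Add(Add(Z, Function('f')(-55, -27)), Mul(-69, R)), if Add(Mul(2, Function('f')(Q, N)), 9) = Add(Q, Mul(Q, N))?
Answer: Rational(-110769, 134) ≈ -826.63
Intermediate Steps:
Function('f')(Q, N) = Add(Rational(-9, 2), Mul(Rational(1, 2), Q), Mul(Rational(1, 2), N, Q)) (Function('f')(Q, N) = Add(Rational(-9, 2), Mul(Rational(1, 2), Add(Q, Mul(Q, N)))) = Add(Rational(-9, 2), Mul(Rational(1, 2), Add(Q, Mul(N, Q)))) = Add(Rational(-9, 2), Add(Mul(Rational(1, 2), Q), Mul(Rational(1, 2), N, Q))) = Add(Rational(-9, 2), Mul(Rational(1, 2), Q), Mul(Rational(1, 2), N, Q)))
Z = Rational(-1282, 67) (Z = Mul(Add(-982, -300), Rational(1, 67)) = Mul(-1282, Rational(1, 67)) = Rational(-1282, 67) ≈ -19.134)
Add(Add(Z, Function('f')(-55, -27)), Mul(-69, R)) = Add(Add(Rational(-1282, 67), Add(Rational(-9, 2), Mul(Rational(1, 2), -55), Mul(Rational(1, 2), -27, -55))), Mul(-69, 22)) = Add(Add(Rational(-1282, 67), Add(Rational(-9, 2), Rational(-55, 2), Rational(1485, 2))), -1518) = Add(Add(Rational(-1282, 67), Rational(1421, 2)), -1518) = Add(Rational(92643, 134), -1518) = Rational(-110769, 134)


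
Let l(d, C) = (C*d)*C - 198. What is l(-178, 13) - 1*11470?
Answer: -41750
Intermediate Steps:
l(d, C) = -198 + d*C**2 (l(d, C) = d*C**2 - 198 = -198 + d*C**2)
l(-178, 13) - 1*11470 = (-198 - 178*13**2) - 1*11470 = (-198 - 178*169) - 11470 = (-198 - 30082) - 11470 = -30280 - 11470 = -41750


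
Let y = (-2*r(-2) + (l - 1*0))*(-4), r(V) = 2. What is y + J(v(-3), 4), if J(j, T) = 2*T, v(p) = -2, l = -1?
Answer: 28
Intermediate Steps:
y = 20 (y = (-2*2 + (-1 - 1*0))*(-4) = (-4 + (-1 + 0))*(-4) = (-4 - 1)*(-4) = -5*(-4) = 20)
y + J(v(-3), 4) = 20 + 2*4 = 20 + 8 = 28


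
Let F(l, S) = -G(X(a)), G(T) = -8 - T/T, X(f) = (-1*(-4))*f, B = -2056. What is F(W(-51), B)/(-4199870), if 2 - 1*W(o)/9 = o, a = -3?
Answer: -9/4199870 ≈ -2.1429e-6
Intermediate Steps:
X(f) = 4*f
W(o) = 18 - 9*o
G(T) = -9 (G(T) = -8 - 1*1 = -8 - 1 = -9)
F(l, S) = 9 (F(l, S) = -1*(-9) = 9)
F(W(-51), B)/(-4199870) = 9/(-4199870) = 9*(-1/4199870) = -9/4199870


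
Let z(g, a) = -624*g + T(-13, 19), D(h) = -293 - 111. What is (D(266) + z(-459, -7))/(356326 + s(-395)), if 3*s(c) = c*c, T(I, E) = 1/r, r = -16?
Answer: 13728573/19600048 ≈ 0.70044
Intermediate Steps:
D(h) = -404
T(I, E) = -1/16 (T(I, E) = 1/(-16) = -1/16)
s(c) = c²/3 (s(c) = (c*c)/3 = c²/3)
z(g, a) = -1/16 - 624*g (z(g, a) = -624*g - 1/16 = -1/16 - 624*g)
(D(266) + z(-459, -7))/(356326 + s(-395)) = (-404 + (-1/16 - 624*(-459)))/(356326 + (⅓)*(-395)²) = (-404 + (-1/16 + 286416))/(356326 + (⅓)*156025) = (-404 + 4582655/16)/(356326 + 156025/3) = 4576191/(16*(1225003/3)) = (4576191/16)*(3/1225003) = 13728573/19600048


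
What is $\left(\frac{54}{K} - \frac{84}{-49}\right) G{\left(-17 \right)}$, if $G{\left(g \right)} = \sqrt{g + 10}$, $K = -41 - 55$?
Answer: $\frac{129 i \sqrt{7}}{112} \approx 3.0473 i$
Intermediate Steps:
$K = -96$ ($K = -41 - 55 = -96$)
$G{\left(g \right)} = \sqrt{10 + g}$
$\left(\frac{54}{K} - \frac{84}{-49}\right) G{\left(-17 \right)} = \left(\frac{54}{-96} - \frac{84}{-49}\right) \sqrt{10 - 17} = \left(54 \left(- \frac{1}{96}\right) - - \frac{12}{7}\right) \sqrt{-7} = \left(- \frac{9}{16} + \frac{12}{7}\right) i \sqrt{7} = \frac{129 i \sqrt{7}}{112}$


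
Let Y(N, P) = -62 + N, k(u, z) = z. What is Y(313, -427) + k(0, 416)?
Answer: 667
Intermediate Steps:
Y(313, -427) + k(0, 416) = (-62 + 313) + 416 = 251 + 416 = 667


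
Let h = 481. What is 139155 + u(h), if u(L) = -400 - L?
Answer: 138274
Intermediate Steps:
139155 + u(h) = 139155 + (-400 - 1*481) = 139155 + (-400 - 481) = 139155 - 881 = 138274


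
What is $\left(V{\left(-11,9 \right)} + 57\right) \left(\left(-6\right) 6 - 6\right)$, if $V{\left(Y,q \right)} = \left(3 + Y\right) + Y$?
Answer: $-1596$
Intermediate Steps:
$V{\left(Y,q \right)} = 3 + 2 Y$
$\left(V{\left(-11,9 \right)} + 57\right) \left(\left(-6\right) 6 - 6\right) = \left(\left(3 + 2 \left(-11\right)\right) + 57\right) \left(\left(-6\right) 6 - 6\right) = \left(\left(3 - 22\right) + 57\right) \left(-36 - 6\right) = \left(-19 + 57\right) \left(-42\right) = 38 \left(-42\right) = -1596$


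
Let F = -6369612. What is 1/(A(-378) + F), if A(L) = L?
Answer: -1/6369990 ≈ -1.5699e-7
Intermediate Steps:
1/(A(-378) + F) = 1/(-378 - 6369612) = 1/(-6369990) = -1/6369990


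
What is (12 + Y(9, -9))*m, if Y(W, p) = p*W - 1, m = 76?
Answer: -5320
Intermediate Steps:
Y(W, p) = -1 + W*p (Y(W, p) = W*p - 1 = -1 + W*p)
(12 + Y(9, -9))*m = (12 + (-1 + 9*(-9)))*76 = (12 + (-1 - 81))*76 = (12 - 82)*76 = -70*76 = -5320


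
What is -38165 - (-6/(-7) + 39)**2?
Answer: -1947926/49 ≈ -39754.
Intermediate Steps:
-38165 - (-6/(-7) + 39)**2 = -38165 - (-6*(-1/7) + 39)**2 = -38165 - (6/7 + 39)**2 = -38165 - (279/7)**2 = -38165 - 1*77841/49 = -38165 - 77841/49 = -1947926/49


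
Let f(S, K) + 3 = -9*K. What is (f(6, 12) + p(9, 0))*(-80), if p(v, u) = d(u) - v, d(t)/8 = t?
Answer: 9600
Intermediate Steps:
d(t) = 8*t
f(S, K) = -3 - 9*K
p(v, u) = -v + 8*u (p(v, u) = 8*u - v = -v + 8*u)
(f(6, 12) + p(9, 0))*(-80) = ((-3 - 9*12) + (-1*9 + 8*0))*(-80) = ((-3 - 108) + (-9 + 0))*(-80) = (-111 - 9)*(-80) = -120*(-80) = 9600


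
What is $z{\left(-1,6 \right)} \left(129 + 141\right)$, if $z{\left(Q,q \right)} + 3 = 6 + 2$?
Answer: $1350$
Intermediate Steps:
$z{\left(Q,q \right)} = 5$ ($z{\left(Q,q \right)} = -3 + \left(6 + 2\right) = -3 + 8 = 5$)
$z{\left(-1,6 \right)} \left(129 + 141\right) = 5 \left(129 + 141\right) = 5 \cdot 270 = 1350$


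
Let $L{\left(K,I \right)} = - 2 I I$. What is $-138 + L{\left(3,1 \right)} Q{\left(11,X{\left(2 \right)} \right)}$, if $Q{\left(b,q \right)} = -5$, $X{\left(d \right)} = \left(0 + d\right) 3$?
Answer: $-128$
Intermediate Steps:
$L{\left(K,I \right)} = - 2 I^{2}$
$X{\left(d \right)} = 3 d$ ($X{\left(d \right)} = d 3 = 3 d$)
$-138 + L{\left(3,1 \right)} Q{\left(11,X{\left(2 \right)} \right)} = -138 + - 2 \cdot 1^{2} \left(-5\right) = -138 + \left(-2\right) 1 \left(-5\right) = -138 - -10 = -138 + 10 = -128$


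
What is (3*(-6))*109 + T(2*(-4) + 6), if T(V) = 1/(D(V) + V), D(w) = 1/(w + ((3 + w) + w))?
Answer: -13737/7 ≈ -1962.4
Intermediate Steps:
D(w) = 1/(3 + 3*w) (D(w) = 1/(w + (3 + 2*w)) = 1/(3 + 3*w))
T(V) = 1/(V + 1/(3*(1 + V))) (T(V) = 1/(1/(3*(1 + V)) + V) = 1/(V + 1/(3*(1 + V))))
(3*(-6))*109 + T(2*(-4) + 6) = (3*(-6))*109 + 3*(1 + (2*(-4) + 6))/(1 + 3*(2*(-4) + 6)*(1 + (2*(-4) + 6))) = -18*109 + 3*(1 + (-8 + 6))/(1 + 3*(-8 + 6)*(1 + (-8 + 6))) = -1962 + 3*(1 - 2)/(1 + 3*(-2)*(1 - 2)) = -1962 + 3*(-1)/(1 + 3*(-2)*(-1)) = -1962 + 3*(-1)/(1 + 6) = -1962 + 3*(-1)/7 = -1962 + 3*(⅐)*(-1) = -1962 - 3/7 = -13737/7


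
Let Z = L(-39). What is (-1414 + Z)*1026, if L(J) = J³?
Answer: -62312058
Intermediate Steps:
Z = -59319 (Z = (-39)³ = -59319)
(-1414 + Z)*1026 = (-1414 - 59319)*1026 = -60733*1026 = -62312058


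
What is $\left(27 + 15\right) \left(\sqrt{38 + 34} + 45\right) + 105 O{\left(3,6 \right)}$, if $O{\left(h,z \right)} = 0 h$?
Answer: $1890 + 252 \sqrt{2} \approx 2246.4$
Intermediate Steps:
$O{\left(h,z \right)} = 0$
$\left(27 + 15\right) \left(\sqrt{38 + 34} + 45\right) + 105 O{\left(3,6 \right)} = \left(27 + 15\right) \left(\sqrt{38 + 34} + 45\right) + 105 \cdot 0 = 42 \left(\sqrt{72} + 45\right) + 0 = 42 \left(6 \sqrt{2} + 45\right) + 0 = 42 \left(45 + 6 \sqrt{2}\right) + 0 = \left(1890 + 252 \sqrt{2}\right) + 0 = 1890 + 252 \sqrt{2}$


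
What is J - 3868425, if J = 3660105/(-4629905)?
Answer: -3582088781946/925981 ≈ -3.8684e+6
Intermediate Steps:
J = -732021/925981 (J = 3660105*(-1/4629905) = -732021/925981 ≈ -0.79054)
J - 3868425 = -732021/925981 - 3868425 = -3582088781946/925981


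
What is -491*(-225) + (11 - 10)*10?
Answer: 110485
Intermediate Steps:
-491*(-225) + (11 - 10)*10 = 110475 + 1*10 = 110475 + 10 = 110485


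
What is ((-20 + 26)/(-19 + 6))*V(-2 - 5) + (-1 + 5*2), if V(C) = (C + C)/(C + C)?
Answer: 111/13 ≈ 8.5385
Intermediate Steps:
V(C) = 1 (V(C) = (2*C)/((2*C)) = (2*C)*(1/(2*C)) = 1)
((-20 + 26)/(-19 + 6))*V(-2 - 5) + (-1 + 5*2) = ((-20 + 26)/(-19 + 6))*1 + (-1 + 5*2) = (6/(-13))*1 + (-1 + 10) = (6*(-1/13))*1 + 9 = -6/13*1 + 9 = -6/13 + 9 = 111/13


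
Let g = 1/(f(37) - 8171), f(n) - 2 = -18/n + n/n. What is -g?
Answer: 37/302234 ≈ 0.00012242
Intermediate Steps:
f(n) = 3 - 18/n (f(n) = 2 + (-18/n + n/n) = 2 + (-18/n + 1) = 2 + (1 - 18/n) = 3 - 18/n)
g = -37/302234 (g = 1/((3 - 18/37) - 8171) = 1/(93/37 - 8171) = 1/(-302234/37) = -37/302234 ≈ -0.00012242)
-g = -1*(-37/302234) = 37/302234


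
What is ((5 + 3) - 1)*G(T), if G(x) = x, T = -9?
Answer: -63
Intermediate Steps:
((5 + 3) - 1)*G(T) = ((5 + 3) - 1)*(-9) = (8 - 1)*(-9) = 7*(-9) = -63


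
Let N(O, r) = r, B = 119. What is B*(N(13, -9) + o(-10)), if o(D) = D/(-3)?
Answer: -2023/3 ≈ -674.33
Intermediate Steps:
o(D) = -D/3 (o(D) = D*(-⅓) = -D/3)
B*(N(13, -9) + o(-10)) = 119*(-9 - ⅓*(-10)) = 119*(-9 + 10/3) = 119*(-17/3) = -2023/3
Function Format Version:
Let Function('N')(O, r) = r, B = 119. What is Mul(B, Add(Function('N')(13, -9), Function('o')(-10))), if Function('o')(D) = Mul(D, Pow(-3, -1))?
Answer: Rational(-2023, 3) ≈ -674.33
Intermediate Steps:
Function('o')(D) = Mul(Rational(-1, 3), D) (Function('o')(D) = Mul(D, Rational(-1, 3)) = Mul(Rational(-1, 3), D))
Mul(B, Add(Function('N')(13, -9), Function('o')(-10))) = Mul(119, Add(-9, Mul(Rational(-1, 3), -10))) = Mul(119, Add(-9, Rational(10, 3))) = Mul(119, Rational(-17, 3)) = Rational(-2023, 3)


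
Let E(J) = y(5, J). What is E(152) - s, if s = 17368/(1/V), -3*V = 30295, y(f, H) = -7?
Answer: 526163539/3 ≈ 1.7539e+8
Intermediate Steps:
V = -30295/3 (V = -1/3*30295 = -30295/3 ≈ -10098.)
E(J) = -7
s = -526163560/3 (s = 17368/(1/(-30295/3)) = 17368/(-3/30295) = 17368*(-30295/3) = -526163560/3 ≈ -1.7539e+8)
E(152) - s = -7 - 1*(-526163560/3) = -7 + 526163560/3 = 526163539/3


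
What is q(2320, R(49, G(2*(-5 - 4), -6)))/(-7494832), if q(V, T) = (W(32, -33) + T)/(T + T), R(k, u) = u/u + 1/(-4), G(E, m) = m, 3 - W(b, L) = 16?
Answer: 49/44968992 ≈ 1.0896e-6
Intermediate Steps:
W(b, L) = -13 (W(b, L) = 3 - 1*16 = 3 - 16 = -13)
R(k, u) = ¾ (R(k, u) = 1 + 1*(-¼) = 1 - ¼ = ¾)
q(V, T) = (-13 + T)/(2*T) (q(V, T) = (-13 + T)/(T + T) = (-13 + T)/((2*T)) = (-13 + T)*(1/(2*T)) = (-13 + T)/(2*T))
q(2320, R(49, G(2*(-5 - 4), -6)))/(-7494832) = ((-13 + ¾)/(2*(¾)))/(-7494832) = ((½)*(4/3)*(-49/4))*(-1/7494832) = -49/6*(-1/7494832) = 49/44968992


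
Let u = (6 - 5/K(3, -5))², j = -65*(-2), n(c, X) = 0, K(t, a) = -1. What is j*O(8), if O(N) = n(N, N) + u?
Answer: 15730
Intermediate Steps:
j = 130
u = 121 (u = (6 - 5/(-1))² = (6 - 5*(-1))² = (6 + 5)² = 11² = 121)
O(N) = 121 (O(N) = 0 + 121 = 121)
j*O(8) = 130*121 = 15730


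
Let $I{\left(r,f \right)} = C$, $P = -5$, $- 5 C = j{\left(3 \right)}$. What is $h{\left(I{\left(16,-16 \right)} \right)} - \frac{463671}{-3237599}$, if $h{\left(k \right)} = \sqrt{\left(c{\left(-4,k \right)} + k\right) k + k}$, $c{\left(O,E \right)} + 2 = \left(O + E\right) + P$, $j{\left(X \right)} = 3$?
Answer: $\frac{463671}{3237599} + \frac{2 \sqrt{42}}{5} \approx 2.7355$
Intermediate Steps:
$C = - \frac{3}{5}$ ($C = \left(- \frac{1}{5}\right) 3 = - \frac{3}{5} \approx -0.6$)
$c{\left(O,E \right)} = -7 + E + O$ ($c{\left(O,E \right)} = -2 - \left(5 - E - O\right) = -2 + \left(-5 + E + O\right) = -7 + E + O$)
$I{\left(r,f \right)} = - \frac{3}{5}$
$h{\left(k \right)} = \sqrt{k + k \left(-11 + 2 k\right)}$ ($h{\left(k \right)} = \sqrt{\left(\left(-7 + k - 4\right) + k\right) k + k} = \sqrt{\left(\left(-11 + k\right) + k\right) k + k} = \sqrt{\left(-11 + 2 k\right) k + k} = \sqrt{k \left(-11 + 2 k\right) + k} = \sqrt{k + k \left(-11 + 2 k\right)}$)
$h{\left(I{\left(16,-16 \right)} \right)} - \frac{463671}{-3237599} = \sqrt{2} \sqrt{- \frac{3 \left(-5 - \frac{3}{5}\right)}{5}} - \frac{463671}{-3237599} = \sqrt{2} \sqrt{\left(- \frac{3}{5}\right) \left(- \frac{28}{5}\right)} - - \frac{463671}{3237599} = \sqrt{2} \sqrt{\frac{84}{25}} + \frac{463671}{3237599} = \sqrt{2} \frac{2 \sqrt{21}}{5} + \frac{463671}{3237599} = \frac{2 \sqrt{42}}{5} + \frac{463671}{3237599} = \frac{463671}{3237599} + \frac{2 \sqrt{42}}{5}$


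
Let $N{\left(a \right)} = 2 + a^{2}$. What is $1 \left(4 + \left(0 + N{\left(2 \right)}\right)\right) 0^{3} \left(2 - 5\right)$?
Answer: $0$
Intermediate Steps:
$1 \left(4 + \left(0 + N{\left(2 \right)}\right)\right) 0^{3} \left(2 - 5\right) = 1 \left(4 + \left(0 + \left(2 + 2^{2}\right)\right)\right) 0^{3} \left(2 - 5\right) = 1 \left(4 + \left(0 + \left(2 + 4\right)\right)\right) 0 \left(2 - 5\right) = 1 \left(4 + \left(0 + 6\right)\right) 0 \left(-3\right) = 1 \left(4 + 6\right) 0 \left(-3\right) = 1 \cdot 10 \cdot 0 \left(-3\right) = 10 \cdot 0 \left(-3\right) = 0 \left(-3\right) = 0$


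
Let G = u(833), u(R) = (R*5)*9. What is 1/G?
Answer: 1/37485 ≈ 2.6677e-5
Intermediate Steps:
u(R) = 45*R (u(R) = (5*R)*9 = 45*R)
G = 37485 (G = 45*833 = 37485)
1/G = 1/37485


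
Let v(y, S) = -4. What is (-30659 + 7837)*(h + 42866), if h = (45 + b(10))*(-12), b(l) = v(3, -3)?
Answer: -967059428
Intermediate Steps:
b(l) = -4
h = -492 (h = (45 - 4)*(-12) = 41*(-12) = -492)
(-30659 + 7837)*(h + 42866) = (-30659 + 7837)*(-492 + 42866) = -22822*42374 = -967059428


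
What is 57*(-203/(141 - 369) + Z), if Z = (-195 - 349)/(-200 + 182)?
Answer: 21281/12 ≈ 1773.4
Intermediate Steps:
Z = 272/9 (Z = -544/(-18) = -544*(-1/18) = 272/9 ≈ 30.222)
57*(-203/(141 - 369) + Z) = 57*(-203/(141 - 369) + 272/9) = 57*(-203/(-228) + 272/9) = 57*(-203*(-1/228) + 272/9) = 57*(203/228 + 272/9) = 57*(21281/684) = 21281/12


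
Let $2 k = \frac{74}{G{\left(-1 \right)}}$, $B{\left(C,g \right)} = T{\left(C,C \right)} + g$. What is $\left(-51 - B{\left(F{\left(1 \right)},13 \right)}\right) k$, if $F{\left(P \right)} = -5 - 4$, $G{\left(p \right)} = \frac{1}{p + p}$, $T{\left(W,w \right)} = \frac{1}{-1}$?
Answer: $4662$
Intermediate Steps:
$T{\left(W,w \right)} = -1$
$G{\left(p \right)} = \frac{1}{2 p}$
$F{\left(P \right)} = -9$ ($F{\left(P \right)} = -5 - 4 = -9$)
$B{\left(C,g \right)} = -1 + g$
$k = -74$ ($k = \frac{74 \frac{1}{\frac{1}{2} \frac{1}{-1}}}{2} = \frac{74 \frac{1}{\frac{1}{2} \left(-1\right)}}{2} = \frac{74 \frac{1}{- \frac{1}{2}}}{2} = \frac{74 \left(-2\right)}{2} = \frac{1}{2} \left(-148\right) = -74$)
$\left(-51 - B{\left(F{\left(1 \right)},13 \right)}\right) k = \left(-51 - \left(-1 + 13\right)\right) \left(-74\right) = \left(-51 - 12\right) \left(-74\right) = \left(-63\right) \left(-74\right) = 4662$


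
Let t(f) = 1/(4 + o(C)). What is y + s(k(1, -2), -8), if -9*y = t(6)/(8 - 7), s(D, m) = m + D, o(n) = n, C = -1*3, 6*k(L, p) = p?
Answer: -76/9 ≈ -8.4444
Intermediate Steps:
k(L, p) = p/6
C = -3
s(D, m) = D + m
t(f) = 1 (t(f) = 1/(4 - 3) = 1/1 = 1)
y = -⅑ (y = -1/(9*(8 - 7)) = -1/(9*1) = -1/9 = -⅑*1 = -⅑ ≈ -0.11111)
y + s(k(1, -2), -8) = -⅑ + ((⅙)*(-2) - 8) = -⅑ + (-⅓ - 8) = -⅑ - 25/3 = -76/9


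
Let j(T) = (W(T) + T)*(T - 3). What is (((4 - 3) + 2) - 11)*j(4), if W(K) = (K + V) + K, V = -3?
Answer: -72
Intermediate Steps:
W(K) = -3 + 2*K (W(K) = (K - 3) + K = (-3 + K) + K = -3 + 2*K)
j(T) = (-3 + T)*(-3 + 3*T) (j(T) = ((-3 + 2*T) + T)*(T - 3) = (-3 + 3*T)*(-3 + T) = (-3 + T)*(-3 + 3*T))
(((4 - 3) + 2) - 11)*j(4) = (((4 - 3) + 2) - 11)*(9 - 12*4 + 3*4²) = ((1 + 2) - 11)*(9 - 48 + 3*16) = (3 - 11)*(9 - 48 + 48) = -8*9 = -72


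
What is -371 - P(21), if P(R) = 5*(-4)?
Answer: -351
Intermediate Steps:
P(R) = -20
-371 - P(21) = -371 - 1*(-20) = -371 + 20 = -351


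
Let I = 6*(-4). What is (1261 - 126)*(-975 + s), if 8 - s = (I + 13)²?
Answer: -1234880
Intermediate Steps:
I = -24
s = -113 (s = 8 - (-24 + 13)² = 8 - 1*(-11)² = 8 - 1*121 = 8 - 121 = -113)
(1261 - 126)*(-975 + s) = (1261 - 126)*(-975 - 113) = 1135*(-1088) = -1234880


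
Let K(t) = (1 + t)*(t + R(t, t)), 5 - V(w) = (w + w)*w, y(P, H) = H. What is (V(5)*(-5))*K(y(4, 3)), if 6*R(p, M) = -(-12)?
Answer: 4500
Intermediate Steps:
R(p, M) = 2 (R(p, M) = (-(-12))/6 = (-4*(-3))/6 = (⅙)*12 = 2)
V(w) = 5 - 2*w² (V(w) = 5 - (w + w)*w = 5 - 2*w*w = 5 - 2*w²)
K(t) = (1 + t)*(2 + t) (K(t) = (1 + t)*(t + 2) = (1 + t)*(2 + t))
(V(5)*(-5))*K(y(4, 3)) = ((5 - 2*5²)*(-5))*(2 + 3² + 3*3) = ((5 - 2*25)*(-5))*(2 + 9 + 9) = ((5 - 50)*(-5))*20 = -45*(-5)*20 = 225*20 = 4500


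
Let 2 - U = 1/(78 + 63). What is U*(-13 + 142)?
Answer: 12083/47 ≈ 257.08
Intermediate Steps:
U = 281/141 (U = 2 - 1/(78 + 63) = 2 - 1/141 = 281/141 ≈ 1.9929)
U*(-13 + 142) = 281*(-13 + 142)/141 = (281/141)*129 = 12083/47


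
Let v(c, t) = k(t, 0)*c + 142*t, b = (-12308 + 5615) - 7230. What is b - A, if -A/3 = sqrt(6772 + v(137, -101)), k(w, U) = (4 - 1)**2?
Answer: -13923 + 3*I*sqrt(6337) ≈ -13923.0 + 238.82*I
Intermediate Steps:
k(w, U) = 9 (k(w, U) = 3**2 = 9)
b = -13923 (b = -6693 - 7230 = -13923)
v(c, t) = 9*c + 142*t
A = -3*I*sqrt(6337) (A = -3*sqrt(6772 + (9*137 + 142*(-101))) = -3*sqrt(6772 + (1233 - 14342)) = -3*sqrt(6772 - 13109) = -3*I*sqrt(6337) ≈ -238.82*I)
b - A = -13923 - (-3)*I*sqrt(6337) = -13923 + 3*I*sqrt(6337)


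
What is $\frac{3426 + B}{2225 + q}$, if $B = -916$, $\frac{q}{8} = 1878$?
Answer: $\frac{2510}{17249} \approx 0.14552$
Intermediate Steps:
$q = 15024$ ($q = 8 \cdot 1878 = 15024$)
$\frac{3426 + B}{2225 + q} = \frac{3426 - 916}{2225 + 15024} = \frac{2510}{17249}$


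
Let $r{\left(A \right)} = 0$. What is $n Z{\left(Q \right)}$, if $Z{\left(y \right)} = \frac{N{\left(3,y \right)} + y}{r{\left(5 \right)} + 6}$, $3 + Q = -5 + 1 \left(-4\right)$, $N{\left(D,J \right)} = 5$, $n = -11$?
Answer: $\frac{77}{6} \approx 12.833$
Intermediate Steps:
$Q = -12$ ($Q = -3 + \left(-5 + 1 \left(-4\right)\right) = -3 - 9 = -12$)
$Z{\left(y \right)} = \frac{5}{6} + \frac{y}{6}$ ($Z{\left(y \right)} = \frac{5 + y}{0 + 6} = \frac{5 + y}{6} = \left(5 + y\right) \frac{1}{6} = \frac{5}{6} + \frac{y}{6}$)
$n Z{\left(Q \right)} = - 11 \left(\frac{5}{6} + \frac{1}{6} \left(-12\right)\right) = - 11 \left(\frac{5}{6} - 2\right) = \left(-11\right) \left(- \frac{7}{6}\right) = \frac{77}{6}$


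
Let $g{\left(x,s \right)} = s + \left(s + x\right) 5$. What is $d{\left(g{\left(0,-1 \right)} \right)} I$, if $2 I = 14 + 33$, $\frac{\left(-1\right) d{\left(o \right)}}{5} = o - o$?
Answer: $0$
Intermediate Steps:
$g{\left(x,s \right)} = 5 x + 6 s$ ($g{\left(x,s \right)} = s + \left(5 s + 5 x\right) = 5 x + 6 s$)
$d{\left(o \right)} = 0$ ($d{\left(o \right)} = - 5 \left(o - o\right) = \left(-5\right) 0 = 0$)
$I = \frac{47}{2}$ ($I = \frac{14 + 33}{2} = \frac{1}{2} \cdot 47 = \frac{47}{2} \approx 23.5$)
$d{\left(g{\left(0,-1 \right)} \right)} I = 0 \cdot \frac{47}{2} = 0$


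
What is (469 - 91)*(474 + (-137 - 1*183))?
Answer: 58212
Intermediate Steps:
(469 - 91)*(474 + (-137 - 1*183)) = 378*(474 + (-137 - 183)) = 378*(474 - 320) = 378*154 = 58212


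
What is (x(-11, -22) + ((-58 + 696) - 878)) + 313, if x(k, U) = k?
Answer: 62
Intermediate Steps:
(x(-11, -22) + ((-58 + 696) - 878)) + 313 = (-11 + ((-58 + 696) - 878)) + 313 = (-11 + (638 - 878)) + 313 = (-11 - 240) + 313 = -251 + 313 = 62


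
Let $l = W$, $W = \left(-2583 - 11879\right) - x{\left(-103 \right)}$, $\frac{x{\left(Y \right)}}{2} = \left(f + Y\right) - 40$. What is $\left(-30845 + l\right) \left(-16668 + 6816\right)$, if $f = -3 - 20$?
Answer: $443093700$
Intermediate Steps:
$f = -23$
$x{\left(Y \right)} = -126 + 2 Y$ ($x{\left(Y \right)} = 2 \left(\left(-23 + Y\right) - 40\right) = 2 \left(-63 + Y\right) = -126 + 2 Y$)
$W = -14130$ ($W = \left(-2583 - 11879\right) - \left(-126 + 2 \left(-103\right)\right) = \left(-2583 - 11879\right) - \left(-126 - 206\right) = -14462 - -332 = -14462 + 332 = -14130$)
$l = -14130$
$\left(-30845 + l\right) \left(-16668 + 6816\right) = \left(-30845 - 14130\right) \left(-16668 + 6816\right) = \left(-44975\right) \left(-9852\right) = 443093700$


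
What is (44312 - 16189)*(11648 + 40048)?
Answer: 1453846608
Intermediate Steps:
(44312 - 16189)*(11648 + 40048) = 28123*51696 = 1453846608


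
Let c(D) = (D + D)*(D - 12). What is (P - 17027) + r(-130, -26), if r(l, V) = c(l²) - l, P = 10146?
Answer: 570807649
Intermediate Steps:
c(D) = 2*D*(-12 + D) (c(D) = (2*D)*(-12 + D) = 2*D*(-12 + D))
r(l, V) = -l + 2*l²*(-12 + l²) (r(l, V) = 2*l²*(-12 + l²) - l = -l + 2*l²*(-12 + l²))
(P - 17027) + r(-130, -26) = (10146 - 17027) - 130*(-1 + 2*(-130)*(-12 + (-130)²)) = -6881 - 130*(-1 + 2*(-130)*(-12 + 16900)) = -6881 - 130*(-1 + 2*(-130)*16888) = -6881 - 130*(-1 - 4390880) = -6881 - 130*(-4390881) = -6881 + 570814530 = 570807649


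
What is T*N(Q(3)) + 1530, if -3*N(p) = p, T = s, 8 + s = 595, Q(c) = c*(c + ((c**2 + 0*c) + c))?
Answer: -7275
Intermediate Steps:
Q(c) = c*(c**2 + 2*c) (Q(c) = c*(c + ((c**2 + 0) + c)) = c*(c + (c**2 + c)) = c*(c + (c + c**2)) = c*(c**2 + 2*c))
s = 587 (s = -8 + 595 = 587)
T = 587
N(p) = -p/3
T*N(Q(3)) + 1530 = 587*(-3**2*(2 + 3)/3) + 1530 = 587*(-3*5) + 1530 = 587*(-1/3*45) + 1530 = 587*(-15) + 1530 = -8805 + 1530 = -7275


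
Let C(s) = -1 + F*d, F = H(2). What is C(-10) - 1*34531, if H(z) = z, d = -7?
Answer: -34546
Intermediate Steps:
F = 2
C(s) = -15 (C(s) = -1 + 2*(-7) = -1 - 14 = -15)
C(-10) - 1*34531 = -15 - 1*34531 = -15 - 34531 = -34546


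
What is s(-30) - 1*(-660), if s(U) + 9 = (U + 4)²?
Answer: 1327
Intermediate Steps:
s(U) = -9 + (4 + U)² (s(U) = -9 + (U + 4)² = -9 + (4 + U)²)
s(-30) - 1*(-660) = (-9 + (4 - 30)²) - 1*(-660) = (-9 + (-26)²) + 660 = (-9 + 676) + 660 = 667 + 660 = 1327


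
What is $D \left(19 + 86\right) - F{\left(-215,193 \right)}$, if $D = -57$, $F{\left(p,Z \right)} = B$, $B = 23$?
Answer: $-6008$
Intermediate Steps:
$F{\left(p,Z \right)} = 23$
$D \left(19 + 86\right) - F{\left(-215,193 \right)} = - 57 \left(19 + 86\right) - 23 = \left(-57\right) 105 - 23 = -5985 - 23 = -6008$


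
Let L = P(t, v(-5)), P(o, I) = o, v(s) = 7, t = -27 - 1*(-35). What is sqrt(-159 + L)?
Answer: I*sqrt(151) ≈ 12.288*I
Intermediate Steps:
t = 8 (t = -27 + 35 = 8)
L = 8
sqrt(-159 + L) = sqrt(-159 + 8) = sqrt(-151) = I*sqrt(151)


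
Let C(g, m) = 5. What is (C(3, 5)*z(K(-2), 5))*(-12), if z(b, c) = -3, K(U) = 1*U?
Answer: 180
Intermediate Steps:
K(U) = U
(C(3, 5)*z(K(-2), 5))*(-12) = (5*(-3))*(-12) = -15*(-12) = 180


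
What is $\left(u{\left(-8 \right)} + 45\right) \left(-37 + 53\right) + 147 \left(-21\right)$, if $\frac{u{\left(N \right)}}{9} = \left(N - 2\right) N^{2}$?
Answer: $-94527$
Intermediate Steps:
$u{\left(N \right)} = 9 N^{2} \left(-2 + N\right)$ ($u{\left(N \right)} = 9 \left(N - 2\right) N^{2} = 9 \left(-2 + N\right) N^{2} = 9 N^{2} \left(-2 + N\right)$)
$\left(u{\left(-8 \right)} + 45\right) \left(-37 + 53\right) + 147 \left(-21\right) = \left(9 \left(-8\right)^{2} \left(-2 - 8\right) + 45\right) \left(-37 + 53\right) + 147 \left(-21\right) = \left(9 \cdot 64 \left(-10\right) + 45\right) 16 - 3087 = \left(-5760 + 45\right) 16 - 3087 = \left(-5715\right) 16 - 3087 = -91440 - 3087 = -94527$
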